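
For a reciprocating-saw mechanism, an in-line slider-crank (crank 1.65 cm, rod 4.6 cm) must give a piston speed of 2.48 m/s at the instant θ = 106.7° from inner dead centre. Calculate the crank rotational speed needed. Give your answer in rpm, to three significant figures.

For an in-line slider-crank, |v_piston| = rω|sinθ|·[1 + r cosθ/√(L² − r² sin²θ)].
With r = 0.0165 m, L = 0.046 m, θ = 106.7°: the bracketed kinematic factor |dx/dθ| = 0.014069 m.
ω = v/|dx/dθ| = 2.48/0.014069 = 176.27 rad/s.
N = 60ω/(2π) = 1683.2 rpm.

1680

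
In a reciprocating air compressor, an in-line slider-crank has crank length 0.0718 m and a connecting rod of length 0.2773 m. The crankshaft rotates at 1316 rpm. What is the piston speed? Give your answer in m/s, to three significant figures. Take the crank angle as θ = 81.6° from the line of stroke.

10.2

ω = 2π·1316/60 = 137.8 rad/s
For an in-line slider-crank, x = r cosθ + √(L² − r² sin²θ), so v = −rω sinθ·[1 + r cosθ/√(L² − r² sin²θ)].
With r = 0.0718 m, L = 0.2773 m, θ = 81.6°: √(L² − r² sin²θ) = 0.26805 m.
v = −0.0718·137.8·0.98927·[1 + 0.0718·0.14608/0.26805] = -10.172 m/s.
|v| = 10.172 m/s.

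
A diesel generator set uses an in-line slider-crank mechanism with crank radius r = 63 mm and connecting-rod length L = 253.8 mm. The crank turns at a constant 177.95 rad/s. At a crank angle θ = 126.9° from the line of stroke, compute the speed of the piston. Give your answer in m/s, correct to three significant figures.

ω = 177.9 rad/s
For an in-line slider-crank, x = r cosθ + √(L² − r² sin²θ), so v = −rω sinθ·[1 + r cosθ/√(L² − r² sin²θ)].
With r = 0.063 m, L = 0.2538 m, θ = 126.9°: √(L² − r² sin²θ) = 0.24875 m.
v = −0.063·177.9·0.79968·[1 + 0.063·-0.60042/0.24875] = -7.6018 m/s.
|v| = 7.6018 m/s.

7.60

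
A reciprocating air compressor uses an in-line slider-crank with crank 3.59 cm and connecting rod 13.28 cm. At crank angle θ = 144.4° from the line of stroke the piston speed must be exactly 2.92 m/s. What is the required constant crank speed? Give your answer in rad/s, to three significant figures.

For an in-line slider-crank, |v_piston| = rω|sinθ|·[1 + r cosθ/√(L² − r² sin²θ)].
With r = 0.0359 m, L = 0.1328 m, θ = 144.4°: the bracketed kinematic factor |dx/dθ| = 0.016247 m.
ω = v/|dx/dθ| = 2.92/0.016247 = 179.73 rad/s.

180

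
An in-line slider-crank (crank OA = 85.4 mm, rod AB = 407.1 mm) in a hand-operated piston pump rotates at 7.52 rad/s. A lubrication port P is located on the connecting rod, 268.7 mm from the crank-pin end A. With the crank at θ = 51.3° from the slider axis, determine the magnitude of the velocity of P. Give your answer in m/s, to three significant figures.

0.562

ω = 7.52 rad/s.  Crank-pin speed |V_A| = rω = 0.64221 m/s, perpendicular to OA.
Rod angle: sinφ = −(r/L) sinθ ⇒ φ = -9.423°; ω_rod = −rω cosθ/√(L²−r²sin²θ) = -0.99982 rad/s.
V_P = V_A + ω_rod × AP, with AP = 0.2687 m along the rod.
Components: V_Px = −rω sinθ − a·ω_rod·sinφ = -0.54518 m/s;  V_Py = rω cosθ + a·ω_rod·cosφ = +0.13651 m/s.
|V_P| = √(V_Px² + V_Py²) = 0.56201 m/s.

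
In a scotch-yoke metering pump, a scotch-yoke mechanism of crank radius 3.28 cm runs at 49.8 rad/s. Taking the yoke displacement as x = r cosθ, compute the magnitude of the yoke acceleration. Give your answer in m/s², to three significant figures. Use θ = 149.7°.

70.2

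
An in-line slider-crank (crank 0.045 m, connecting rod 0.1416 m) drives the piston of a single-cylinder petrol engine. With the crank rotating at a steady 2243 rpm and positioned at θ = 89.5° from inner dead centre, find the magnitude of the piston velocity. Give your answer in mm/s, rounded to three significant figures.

ω = 2π·2243/60 = 234.9 rad/s
For an in-line slider-crank, x = r cosθ + √(L² − r² sin²θ), so v = −rω sinθ·[1 + r cosθ/√(L² − r² sin²θ)].
With r = 0.045 m, L = 0.1416 m, θ = 89.5°: √(L² − r² sin²θ) = 0.13426 m.
v = −0.045·234.9·0.99996·[1 + 0.045·0.00873/0.13426] = -10.6 m/s.
|v| = 10.6 m/s = 10600 mm/s.

10600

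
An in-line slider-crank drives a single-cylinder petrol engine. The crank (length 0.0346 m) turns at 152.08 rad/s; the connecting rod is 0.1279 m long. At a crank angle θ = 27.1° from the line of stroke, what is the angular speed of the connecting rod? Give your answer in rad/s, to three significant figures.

36.9

ω = 152.1 rad/s
The rod makes angle φ with the slider axis where L sinφ = r sinθ; differentiating, L cosφ·φ̇ = r ω cosθ.
L cosφ = √(L² − r² sin²θ) = 0.12693 m.
|ω_rod| = r ω |cosθ| / √(L² − r² sin²θ) = 0.0346·152.1·0.89021/0.12693 = 36.906 rad/s.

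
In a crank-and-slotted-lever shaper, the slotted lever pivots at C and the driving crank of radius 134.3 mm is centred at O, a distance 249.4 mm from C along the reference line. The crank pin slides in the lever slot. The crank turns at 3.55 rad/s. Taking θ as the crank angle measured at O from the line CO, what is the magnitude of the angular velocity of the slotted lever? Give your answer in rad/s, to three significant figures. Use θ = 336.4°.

1.22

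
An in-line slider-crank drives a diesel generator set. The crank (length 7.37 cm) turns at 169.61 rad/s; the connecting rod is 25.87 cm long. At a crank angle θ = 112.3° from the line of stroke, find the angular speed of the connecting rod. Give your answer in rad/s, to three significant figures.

19.0

ω = 169.6 rad/s
The rod makes angle φ with the slider axis where L sinφ = r sinθ; differentiating, L cosφ·φ̇ = r ω cosθ.
L cosφ = √(L² − r² sin²θ) = 0.24955 m.
|ω_rod| = r ω |cosθ| / √(L² − r² sin²θ) = 0.0737·169.6·0.37946/0.24955 = 19.007 rad/s.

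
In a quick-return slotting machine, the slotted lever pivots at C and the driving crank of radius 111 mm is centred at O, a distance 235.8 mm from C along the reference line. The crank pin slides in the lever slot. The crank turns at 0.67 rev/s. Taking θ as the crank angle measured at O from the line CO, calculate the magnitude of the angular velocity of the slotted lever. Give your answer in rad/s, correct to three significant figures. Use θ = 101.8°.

0.513

ω = 4.21 rad/s (from 0.67 rev/s).
Crank pin A relative to C: A = (d + r cosθ, r sinθ); lever angle φ = atan2(r sinθ, d + r cosθ).
Differentiating tanφ: φ̇ = rω(d cosθ + r)/(d² + r² + 2dr cosθ).
d² + r² + 2dr cosθ = |CA|² = 0.0572178 m²;  d cosθ + r = +0.06278 m.
|ω_lever| = |0.111·4.21·+0.06278| / 0.0572178 = 0.5127 rad/s.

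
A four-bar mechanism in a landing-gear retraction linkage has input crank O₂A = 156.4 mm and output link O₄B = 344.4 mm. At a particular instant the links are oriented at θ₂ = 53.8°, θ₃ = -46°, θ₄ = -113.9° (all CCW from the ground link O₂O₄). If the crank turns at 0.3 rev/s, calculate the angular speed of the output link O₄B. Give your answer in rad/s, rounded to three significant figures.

0.910

ω₂ = 1.885 rad/s (from 0.3 rev/s).
Differentiating the loop-closure r₂e^{iθ₂}+r₃e^{iθ₃}=r₁+r₄e^{iθ₄} gives r₂ω₂e^{iθ₂}+r₃ω₃e^{iθ₃}=r₄ω₄e^{iθ₄}.
Eliminating the other unknown: ω₄ = r₂ω₂ sin(θ₂−θ₃) / [r₄ sin(θ₄−θ₃)].
Numerator sine = +0.98541; denominator sine = -0.92653.
Result = 0.1564·1.885·(+0.98541) / (0.3444·(-0.92653)) = -0.9104 rad/s; magnitude 0.9104 rad/s.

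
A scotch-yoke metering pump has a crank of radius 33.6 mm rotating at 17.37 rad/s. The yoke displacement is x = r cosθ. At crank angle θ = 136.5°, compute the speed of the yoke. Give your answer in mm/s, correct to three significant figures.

ω = 17.37 rad/s
x = r cosθ ⇒ ẋ = −rω sinθ.
|v| = rω|sinθ| = 0.0336·17.37·|sin 136.5°| = 0.40175 m/s = 401.75 mm/s.

402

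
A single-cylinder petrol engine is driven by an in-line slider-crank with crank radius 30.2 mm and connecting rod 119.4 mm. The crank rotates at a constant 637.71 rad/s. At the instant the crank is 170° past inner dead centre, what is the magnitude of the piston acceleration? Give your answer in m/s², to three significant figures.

ω = 637.7 rad/s
x(θ) = r cosθ + √(L² − r² sin²θ); with ω constant, a = ω²·d²x/dθ².
d²x/dθ² = −r cosθ − r²(cos2θ)/√u − r⁴ sin²2θ/(4u^{3/2}),  u = L² − r² sin²θ = 0.0142289 m².
Substituting r = 0.0302 m, L = 0.1194 m, θ = 170°: d²x/dθ² = +0.022542 m.
a = ω²·d²x/dθ² = (637.7)²·(+0.022542) = +9167.3 m/s²;  |a| = 9167.3 m/s².

9170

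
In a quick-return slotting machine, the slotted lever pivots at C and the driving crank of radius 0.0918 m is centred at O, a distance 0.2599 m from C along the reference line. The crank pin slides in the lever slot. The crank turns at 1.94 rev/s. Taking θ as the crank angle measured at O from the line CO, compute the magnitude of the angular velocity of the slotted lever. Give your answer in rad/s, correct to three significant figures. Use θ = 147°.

3.93

ω = 12.19 rad/s (from 1.94 rev/s).
Crank pin A relative to C: A = (d + r cosθ, r sinθ); lever angle φ = atan2(r sinθ, d + r cosθ).
Differentiating tanφ: φ̇ = rω(d cosθ + r)/(d² + r² + 2dr cosθ).
d² + r² + 2dr cosθ = |CA|² = 0.0359559 m²;  d cosθ + r = -0.12617 m.
|ω_lever| = |0.0918·12.19·-0.12617| / 0.0359559 = 3.9266 rad/s.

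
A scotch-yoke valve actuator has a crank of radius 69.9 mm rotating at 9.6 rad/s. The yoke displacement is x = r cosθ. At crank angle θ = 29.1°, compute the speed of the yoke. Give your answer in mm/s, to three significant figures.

ω = 9.6 rad/s
x = r cosθ ⇒ ẋ = −rω sinθ.
|v| = rω|sinθ| = 0.0699·9.6·|sin 29.1°| = 0.32635 m/s = 326.35 mm/s.

326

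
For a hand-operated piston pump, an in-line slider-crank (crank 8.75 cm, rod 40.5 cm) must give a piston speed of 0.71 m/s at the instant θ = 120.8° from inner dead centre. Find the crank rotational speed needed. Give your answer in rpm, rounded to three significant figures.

For an in-line slider-crank, |v_piston| = rω|sinθ|·[1 + r cosθ/√(L² − r² sin²θ)].
With r = 0.0875 m, L = 0.405 m, θ = 120.8°: the bracketed kinematic factor |dx/dθ| = 0.066697 m.
ω = v/|dx/dθ| = 0.71/0.066697 = 10.645 rad/s.
N = 60ω/(2π) = 101.65 rpm.

102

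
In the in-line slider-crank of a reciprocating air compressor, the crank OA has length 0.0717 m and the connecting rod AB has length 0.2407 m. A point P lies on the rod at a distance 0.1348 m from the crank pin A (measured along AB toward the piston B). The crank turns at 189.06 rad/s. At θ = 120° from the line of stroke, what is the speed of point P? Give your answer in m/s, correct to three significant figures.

11.1

ω = 189.1 rad/s.  Crank-pin speed |V_A| = rω = 13.556 m/s, perpendicular to OA.
Rod angle: sinφ = −(r/L) sinθ ⇒ φ = -14.950°; ω_rod = −rω cosθ/√(L²−r²sin²θ) = +29.145 rad/s.
V_P = V_A + ω_rod × AP, with AP = 0.1348 m along the rod.
Components: V_Px = −rω sinθ − a·ω_rod·sinφ = -10.726 m/s;  V_Py = rω cosθ + a·ω_rod·cosφ = -2.982 m/s.
|V_P| = √(V_Px² + V_Py²) = 11.133 m/s.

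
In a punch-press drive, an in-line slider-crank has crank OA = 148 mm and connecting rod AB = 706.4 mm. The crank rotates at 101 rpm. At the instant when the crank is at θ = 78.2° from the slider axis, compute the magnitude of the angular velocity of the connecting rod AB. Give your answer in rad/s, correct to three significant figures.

ω = 10.58 rad/s (converted from 101 rpm).
The rod makes angle φ with the slider axis where L sinφ = r sinθ; differentiating, L cosφ·φ̇ = r ω cosθ.
L cosφ = √(L² − r² sin²θ) = 0.69138 m.
|ω_rod| = r ω |cosθ| / √(L² − r² sin²θ) = 0.148·10.58·0.20450/0.69138 = 0.463 rad/s.

0.463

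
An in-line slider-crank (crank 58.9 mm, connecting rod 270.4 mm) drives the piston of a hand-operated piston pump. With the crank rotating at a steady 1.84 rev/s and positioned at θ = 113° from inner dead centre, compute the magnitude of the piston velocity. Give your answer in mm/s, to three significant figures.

ω = 2π·1.84 = 11.56 rad/s
For an in-line slider-crank, x = r cosθ + √(L² − r² sin²θ), so v = −rω sinθ·[1 + r cosθ/√(L² − r² sin²θ)].
With r = 0.0589 m, L = 0.2704 m, θ = 113°: √(L² − r² sin²θ) = 0.26491 m.
v = −0.0589·11.56·0.92050·[1 + 0.0589·-0.39073/0.26491] = -0.57236 m/s.
|v| = 0.57236 m/s = 572.36 mm/s.

572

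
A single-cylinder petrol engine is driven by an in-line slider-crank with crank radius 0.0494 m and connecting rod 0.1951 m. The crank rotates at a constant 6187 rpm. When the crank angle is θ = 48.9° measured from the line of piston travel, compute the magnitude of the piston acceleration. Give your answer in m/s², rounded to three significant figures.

ω = 2π·6187/60 = 647.9 rad/s
x(θ) = r cosθ + √(L² − r² sin²θ); with ω constant, a = ω²·d²x/dθ².
d²x/dθ² = −r cosθ − r²(cos2θ)/√u − r⁴ sin²2θ/(4u^{3/2}),  u = L² − r² sin²θ = 0.0366782 m².
Substituting r = 0.0494 m, L = 0.1951 m, θ = 48.9°: d²x/dθ² = -0.030953 m.
a = ω²·d²x/dθ² = (647.9)²·(-0.030953) = -12993 m/s²;  |a| = 12993 m/s².

13000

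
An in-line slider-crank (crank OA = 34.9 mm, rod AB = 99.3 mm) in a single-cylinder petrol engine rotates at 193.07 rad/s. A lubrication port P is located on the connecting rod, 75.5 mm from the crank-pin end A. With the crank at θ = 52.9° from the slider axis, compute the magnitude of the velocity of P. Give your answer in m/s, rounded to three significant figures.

6.35

ω = 193.1 rad/s.  Crank-pin speed |V_A| = rω = 6.7381 m/s, perpendicular to OA.
Rod angle: sinφ = −(r/L) sinθ ⇒ φ = -16.279°; ω_rod = −rω cosθ/√(L²−r²sin²θ) = -42.641 rad/s.
V_P = V_A + ω_rod × AP, with AP = 0.0755 m along the rod.
Components: V_Px = −rω sinθ − a·ω_rod·sinφ = -6.2767 m/s;  V_Py = rω cosθ + a·ω_rod·cosφ = +0.97417 m/s.
|V_P| = √(V_Px² + V_Py²) = 6.3518 m/s.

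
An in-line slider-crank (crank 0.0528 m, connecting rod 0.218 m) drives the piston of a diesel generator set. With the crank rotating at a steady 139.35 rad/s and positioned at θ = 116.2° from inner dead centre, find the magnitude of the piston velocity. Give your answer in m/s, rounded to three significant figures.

5.88

ω = 139.3 rad/s
For an in-line slider-crank, x = r cosθ + √(L² − r² sin²θ), so v = −rω sinθ·[1 + r cosθ/√(L² − r² sin²θ)].
With r = 0.0528 m, L = 0.218 m, θ = 116.2°: √(L² − r² sin²θ) = 0.21279 m.
v = −0.0528·139.3·0.89726·[1 + 0.0528·-0.44151/0.21279] = -5.8785 m/s.
|v| = 5.8785 m/s.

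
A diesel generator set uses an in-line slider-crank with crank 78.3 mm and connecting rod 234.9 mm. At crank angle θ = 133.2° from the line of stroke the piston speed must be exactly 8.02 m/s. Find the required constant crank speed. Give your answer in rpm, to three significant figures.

1750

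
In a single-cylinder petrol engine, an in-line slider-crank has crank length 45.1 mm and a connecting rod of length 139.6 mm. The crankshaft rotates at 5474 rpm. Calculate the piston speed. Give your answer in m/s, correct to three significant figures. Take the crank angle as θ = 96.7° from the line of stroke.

24.7

ω = 2π·5474/60 = 573.2 rad/s
For an in-line slider-crank, x = r cosθ + √(L² − r² sin²θ), so v = −rω sinθ·[1 + r cosθ/√(L² − r² sin²θ)].
With r = 0.0451 m, L = 0.1396 m, θ = 96.7°: √(L² − r² sin²θ) = 0.13222 m.
v = −0.0451·573.2·0.99317·[1 + 0.0451·-0.11667/0.13222] = -24.655 m/s.
|v| = 24.655 m/s.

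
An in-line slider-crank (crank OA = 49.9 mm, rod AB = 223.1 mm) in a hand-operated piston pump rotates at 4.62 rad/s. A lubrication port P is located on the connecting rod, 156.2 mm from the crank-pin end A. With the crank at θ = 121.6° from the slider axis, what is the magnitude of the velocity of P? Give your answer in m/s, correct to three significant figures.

0.184

ω = 4.62 rad/s.  Crank-pin speed |V_A| = rω = 0.23054 m/s, perpendicular to OA.
Rod angle: sinφ = −(r/L) sinθ ⇒ φ = -10.982°; ω_rod = −rω cosθ/√(L²−r²sin²θ) = +0.55156 rad/s.
V_P = V_A + ω_rod × AP, with AP = 0.1562 m along the rod.
Components: V_Px = −rω sinθ − a·ω_rod·sinφ = -0.17994 m/s;  V_Py = rω cosθ + a·ω_rod·cosφ = -0.036223 m/s.
|V_P| = √(V_Px² + V_Py²) = 0.18355 m/s.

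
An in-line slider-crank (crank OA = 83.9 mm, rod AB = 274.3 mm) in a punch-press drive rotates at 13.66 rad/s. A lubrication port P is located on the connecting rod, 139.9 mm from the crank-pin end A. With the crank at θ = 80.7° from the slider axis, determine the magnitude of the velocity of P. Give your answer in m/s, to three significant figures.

1.16

ω = 13.66 rad/s.  Crank-pin speed |V_A| = rω = 1.1461 m/s, perpendicular to OA.
Rod angle: sinφ = −(r/L) sinθ ⇒ φ = -17.569°; ω_rod = −rω cosθ/√(L²−r²sin²θ) = -0.70824 rad/s.
V_P = V_A + ω_rod × AP, with AP = 0.1399 m along the rod.
Components: V_Px = −rω sinθ − a·ω_rod·sinφ = -1.1609 m/s;  V_Py = rω cosθ + a·ω_rod·cosφ = +0.090748 m/s.
|V_P| = √(V_Px² + V_Py²) = 1.1645 m/s.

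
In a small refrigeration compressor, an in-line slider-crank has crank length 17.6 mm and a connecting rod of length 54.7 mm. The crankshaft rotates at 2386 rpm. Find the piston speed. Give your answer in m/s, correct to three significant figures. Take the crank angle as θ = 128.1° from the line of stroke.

2.75

ω = 2π·2386/60 = 249.9 rad/s
For an in-line slider-crank, x = r cosθ + √(L² − r² sin²θ), so v = −rω sinθ·[1 + r cosθ/√(L² − r² sin²θ)].
With r = 0.0176 m, L = 0.0547 m, θ = 128.1°: √(L² − r² sin²θ) = 0.052918 m.
v = −0.0176·249.9·0.78694·[1 + 0.0176·-0.61704/0.052918] = -2.7504 m/s.
|v| = 2.7504 m/s.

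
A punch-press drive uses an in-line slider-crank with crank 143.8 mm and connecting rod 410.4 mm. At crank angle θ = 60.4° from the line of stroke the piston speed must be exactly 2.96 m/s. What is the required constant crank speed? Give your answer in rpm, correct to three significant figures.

For an in-line slider-crank, |v_piston| = rω|sinθ|·[1 + r cosθ/√(L² − r² sin²θ)].
With r = 0.1438 m, L = 0.4104 m, θ = 60.4°: the bracketed kinematic factor |dx/dθ| = 0.14775 m.
ω = v/|dx/dθ| = 2.96/0.14775 = 20.033 rad/s.
N = 60ω/(2π) = 191.3 rpm.

191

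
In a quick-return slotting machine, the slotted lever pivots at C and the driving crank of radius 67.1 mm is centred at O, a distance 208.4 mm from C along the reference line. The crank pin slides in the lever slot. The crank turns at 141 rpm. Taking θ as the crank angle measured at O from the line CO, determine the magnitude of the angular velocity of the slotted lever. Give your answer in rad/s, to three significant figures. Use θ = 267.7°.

1.24

ω = 14.77 rad/s (from 141 rpm).
Crank pin A relative to C: A = (d + r cosθ, r sinθ); lever angle φ = atan2(r sinθ, d + r cosθ).
Differentiating tanφ: φ̇ = rω(d cosθ + r)/(d² + r² + 2dr cosθ).
d² + r² + 2dr cosθ = |CA|² = 0.0468106 m²;  d cosθ + r = +0.058737 m.
|ω_lever| = |0.0671·14.77·+0.058737| / 0.0468106 = 1.2432 rad/s.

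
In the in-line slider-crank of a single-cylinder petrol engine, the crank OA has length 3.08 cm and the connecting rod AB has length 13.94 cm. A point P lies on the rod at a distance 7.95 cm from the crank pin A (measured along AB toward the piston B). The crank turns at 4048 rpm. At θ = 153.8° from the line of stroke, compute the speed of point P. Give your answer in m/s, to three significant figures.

ω = 423.9 rad/s.  Crank-pin speed |V_A| = rω = 13.056 m/s, perpendicular to OA.
Rod angle: sinφ = −(r/L) sinθ ⇒ φ = -5.598°; ω_rod = −rω cosθ/√(L²−r²sin²θ) = +84.441 rad/s.
V_P = V_A + ω_rod × AP, with AP = 0.0795 m along the rod.
Components: V_Px = −rω sinθ − a·ω_rod·sinφ = -5.1096 m/s;  V_Py = rω cosθ + a·ω_rod·cosφ = -5.0339 m/s.
|V_P| = √(V_Px² + V_Py²) = 7.1727 m/s.

7.17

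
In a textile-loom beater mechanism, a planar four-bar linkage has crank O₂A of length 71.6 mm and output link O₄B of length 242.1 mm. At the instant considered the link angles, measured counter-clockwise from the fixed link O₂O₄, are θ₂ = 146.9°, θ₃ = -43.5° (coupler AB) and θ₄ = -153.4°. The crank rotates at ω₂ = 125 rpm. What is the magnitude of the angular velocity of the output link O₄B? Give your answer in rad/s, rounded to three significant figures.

ω₂ = 13.09 rad/s (from 125 rpm).
Differentiating the loop-closure r₂e^{iθ₂}+r₃e^{iθ₃}=r₁+r₄e^{iθ₄} gives r₂ω₂e^{iθ₂}+r₃ω₃e^{iθ₃}=r₄ω₄e^{iθ₄}.
Eliminating the other unknown: ω₄ = r₂ω₂ sin(θ₂−θ₃) / [r₄ sin(θ₄−θ₃)].
Numerator sine = -0.18052; denominator sine = -0.94029.
Result = 0.0716·13.09·(-0.18052) / (0.2421·(-0.94029)) = +0.74322 rad/s; magnitude 0.74322 rad/s.

0.743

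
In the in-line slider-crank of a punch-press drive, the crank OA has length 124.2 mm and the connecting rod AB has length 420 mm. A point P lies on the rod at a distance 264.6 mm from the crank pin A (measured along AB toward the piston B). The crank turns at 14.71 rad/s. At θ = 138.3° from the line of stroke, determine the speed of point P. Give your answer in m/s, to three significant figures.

ω = 14.71 rad/s.  Crank-pin speed |V_A| = rω = 1.827 m/s, perpendicular to OA.
Rod angle: sinφ = −(r/L) sinθ ⇒ φ = -11.345°; ω_rod = −rω cosθ/√(L²−r²sin²θ) = +3.3126 rad/s.
V_P = V_A + ω_rod × AP, with AP = 0.2646 m along the rod.
Components: V_Px = −rω sinθ − a·ω_rod·sinφ = -1.0429 m/s;  V_Py = rω cosθ + a·ω_rod·cosφ = -0.50471 m/s.
|V_P| = √(V_Px² + V_Py²) = 1.1586 m/s.

1.16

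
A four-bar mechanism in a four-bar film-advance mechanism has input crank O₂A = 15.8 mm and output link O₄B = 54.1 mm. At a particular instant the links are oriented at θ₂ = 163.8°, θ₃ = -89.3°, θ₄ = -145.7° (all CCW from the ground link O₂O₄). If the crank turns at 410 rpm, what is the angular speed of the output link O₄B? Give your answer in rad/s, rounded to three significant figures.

14.4

ω₂ = 42.94 rad/s (from 410 rpm).
Differentiating the loop-closure r₂e^{iθ₂}+r₃e^{iθ₃}=r₁+r₄e^{iθ₄} gives r₂ω₂e^{iθ₂}+r₃ω₃e^{iθ₃}=r₄ω₄e^{iθ₄}.
Eliminating the other unknown: ω₄ = r₂ω₂ sin(θ₂−θ₃) / [r₄ sin(θ₄−θ₃)].
Numerator sine = -0.95681; denominator sine = -0.83292.
Result = 0.0158·42.94·(-0.95681) / (0.0541·(-0.83292)) = +14.404 rad/s; magnitude 14.404 rad/s.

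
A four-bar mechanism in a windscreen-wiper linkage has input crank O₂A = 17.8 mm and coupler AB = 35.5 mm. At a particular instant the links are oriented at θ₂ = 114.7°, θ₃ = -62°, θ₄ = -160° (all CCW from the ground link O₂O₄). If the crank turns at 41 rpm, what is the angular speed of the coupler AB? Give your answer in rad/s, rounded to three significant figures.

2.17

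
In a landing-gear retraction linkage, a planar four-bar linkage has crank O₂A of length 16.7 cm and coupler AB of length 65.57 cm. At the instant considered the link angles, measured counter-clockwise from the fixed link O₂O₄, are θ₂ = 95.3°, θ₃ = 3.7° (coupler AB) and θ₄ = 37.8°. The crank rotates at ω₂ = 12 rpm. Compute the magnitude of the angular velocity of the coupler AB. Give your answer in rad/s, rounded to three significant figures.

0.481

ω₂ = 1.257 rad/s (from 12 rpm).
Differentiating the loop-closure r₂e^{iθ₂}+r₃e^{iθ₃}=r₁+r₄e^{iθ₄} gives r₂ω₂e^{iθ₂}+r₃ω₃e^{iθ₃}=r₄ω₄e^{iθ₄}.
Eliminating the other unknown: ω₃ = r₂ω₂ sin(θ₄−θ₂) / [r₃ sin(θ₃−θ₄)].
Numerator sine = -0.84339; denominator sine = -0.56064.
Result = 0.167·1.257·(-0.84339) / (0.6557·(-0.56064)) = +0.48147 rad/s; magnitude 0.48147 rad/s.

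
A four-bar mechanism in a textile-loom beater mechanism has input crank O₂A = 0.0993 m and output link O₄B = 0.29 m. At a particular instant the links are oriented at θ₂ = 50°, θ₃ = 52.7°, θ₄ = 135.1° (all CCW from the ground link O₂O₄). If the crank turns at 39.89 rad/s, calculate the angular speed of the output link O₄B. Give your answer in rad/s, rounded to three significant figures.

ω₂ = 39.89 rad/s
Differentiating the loop-closure r₂e^{iθ₂}+r₃e^{iθ₃}=r₁+r₄e^{iθ₄} gives r₂ω₂e^{iθ₂}+r₃ω₃e^{iθ₃}=r₄ω₄e^{iθ₄}.
Eliminating the other unknown: ω₄ = r₂ω₂ sin(θ₂−θ₃) / [r₄ sin(θ₄−θ₃)].
Numerator sine = -0.04711; denominator sine = +0.99122.
Result = 0.0993·39.89·(-0.04711) / (0.29·(+0.99122)) = -0.64912 rad/s; magnitude 0.64912 rad/s.

0.649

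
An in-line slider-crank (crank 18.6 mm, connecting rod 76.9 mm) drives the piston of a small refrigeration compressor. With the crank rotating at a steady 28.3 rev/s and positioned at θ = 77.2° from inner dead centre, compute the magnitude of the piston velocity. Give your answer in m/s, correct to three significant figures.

3.40

ω = 2π·28.3 = 177.8 rad/s
For an in-line slider-crank, x = r cosθ + √(L² − r² sin²θ), so v = −rω sinθ·[1 + r cosθ/√(L² − r² sin²θ)].
With r = 0.0186 m, L = 0.0769 m, θ = 77.2°: √(L² − r² sin²θ) = 0.07473 m.
v = −0.0186·177.8·0.97515·[1 + 0.0186·0.22155/0.07473] = -3.403 m/s.
|v| = 3.403 m/s.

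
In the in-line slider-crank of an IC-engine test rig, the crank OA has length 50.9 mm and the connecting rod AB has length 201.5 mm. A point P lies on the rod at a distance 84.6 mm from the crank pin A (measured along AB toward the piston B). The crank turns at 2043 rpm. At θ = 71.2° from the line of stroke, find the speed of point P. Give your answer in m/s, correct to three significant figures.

10.9

ω = 213.9 rad/s.  Crank-pin speed |V_A| = rω = 10.89 m/s, perpendicular to OA.
Rod angle: sinφ = −(r/L) sinθ ⇒ φ = -13.835°; ω_rod = −rω cosθ/√(L²−r²sin²θ) = -17.937 rad/s.
V_P = V_A + ω_rod × AP, with AP = 0.0846 m along the rod.
Components: V_Px = −rω sinθ − a·ω_rod·sinφ = -10.672 m/s;  V_Py = rω cosθ + a·ω_rod·cosφ = +2.036 m/s.
|V_P| = √(V_Px² + V_Py²) = 10.864 m/s.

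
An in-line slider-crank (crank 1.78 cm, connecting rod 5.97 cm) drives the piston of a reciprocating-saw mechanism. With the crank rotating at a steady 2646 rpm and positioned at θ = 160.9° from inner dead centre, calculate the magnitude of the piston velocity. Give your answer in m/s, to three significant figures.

1.16

ω = 2π·2646/60 = 277.1 rad/s
For an in-line slider-crank, x = r cosθ + √(L² − r² sin²θ), so v = −rω sinθ·[1 + r cosθ/√(L² − r² sin²θ)].
With r = 0.0178 m, L = 0.0597 m, θ = 160.9°: √(L² − r² sin²θ) = 0.059415 m.
v = −0.0178·277.1·0.32722·[1 + 0.0178·-0.94495/0.059415] = -1.157 m/s.
|v| = 1.157 m/s.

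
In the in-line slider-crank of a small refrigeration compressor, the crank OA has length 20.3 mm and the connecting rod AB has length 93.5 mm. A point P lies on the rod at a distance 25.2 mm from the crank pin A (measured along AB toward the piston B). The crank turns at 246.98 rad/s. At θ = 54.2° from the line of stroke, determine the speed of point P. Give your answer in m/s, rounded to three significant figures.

ω = 247 rad/s.  Crank-pin speed |V_A| = rω = 5.0137 m/s, perpendicular to OA.
Rod angle: sinφ = −(r/L) sinθ ⇒ φ = -10.142°; ω_rod = −rω cosθ/√(L²−r²sin²θ) = -31.865 rad/s.
V_P = V_A + ω_rod × AP, with AP = 0.0252 m along the rod.
Components: V_Px = −rω sinθ − a·ω_rod·sinφ = -4.2078 m/s;  V_Py = rω cosθ + a·ω_rod·cosφ = +2.1424 m/s.
|V_P| = √(V_Px² + V_Py²) = 4.7218 m/s.

4.72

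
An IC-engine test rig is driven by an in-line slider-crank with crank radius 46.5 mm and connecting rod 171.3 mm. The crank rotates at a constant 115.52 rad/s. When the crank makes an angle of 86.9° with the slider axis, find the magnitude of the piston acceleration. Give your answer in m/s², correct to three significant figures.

140

ω = 115.5 rad/s
x(θ) = r cosθ + √(L² − r² sin²θ); with ω constant, a = ω²·d²x/dθ².
d²x/dθ² = −r cosθ − r²(cos2θ)/√u − r⁴ sin²2θ/(4u^{3/2}),  u = L² − r² sin²θ = 0.0271878 m².
Substituting r = 0.0465 m, L = 0.1713 m, θ = 86.9°: d²x/dθ² = +0.010519 m.
a = ω²·d²x/dθ² = (115.5)²·(+0.010519) = +140.38 m/s²;  |a| = 140.38 m/s².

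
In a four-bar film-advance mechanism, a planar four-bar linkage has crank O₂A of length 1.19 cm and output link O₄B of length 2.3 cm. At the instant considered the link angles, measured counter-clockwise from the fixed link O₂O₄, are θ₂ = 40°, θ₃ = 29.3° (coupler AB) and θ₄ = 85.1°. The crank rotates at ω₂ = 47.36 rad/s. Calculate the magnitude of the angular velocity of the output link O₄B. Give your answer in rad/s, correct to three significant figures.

ω₂ = 47.36 rad/s
Differentiating the loop-closure r₂e^{iθ₂}+r₃e^{iθ₃}=r₁+r₄e^{iθ₄} gives r₂ω₂e^{iθ₂}+r₃ω₃e^{iθ₃}=r₄ω₄e^{iθ₄}.
Eliminating the other unknown: ω₄ = r₂ω₂ sin(θ₂−θ₃) / [r₄ sin(θ₄−θ₃)].
Numerator sine = +0.18567; denominator sine = +0.82708.
Result = 0.0119·47.36·(+0.18567) / (0.023·(+0.82708)) = +5.5007 rad/s; magnitude 5.5007 rad/s.

5.50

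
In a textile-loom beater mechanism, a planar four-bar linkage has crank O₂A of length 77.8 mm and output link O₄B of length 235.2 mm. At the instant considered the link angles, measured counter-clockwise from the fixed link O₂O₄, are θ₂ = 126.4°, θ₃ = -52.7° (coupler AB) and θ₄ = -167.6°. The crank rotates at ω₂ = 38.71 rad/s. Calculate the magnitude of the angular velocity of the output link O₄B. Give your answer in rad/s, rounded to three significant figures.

0.222

ω₂ = 38.71 rad/s
Differentiating the loop-closure r₂e^{iθ₂}+r₃e^{iθ₃}=r₁+r₄e^{iθ₄} gives r₂ω₂e^{iθ₂}+r₃ω₃e^{iθ₃}=r₄ω₄e^{iθ₄}.
Eliminating the other unknown: ω₄ = r₂ω₂ sin(θ₂−θ₃) / [r₄ sin(θ₄−θ₃)].
Numerator sine = +0.01571; denominator sine = -0.90704.
Result = 0.0778·38.71·(+0.01571) / (0.2352·(-0.90704)) = -0.22174 rad/s; magnitude 0.22174 rad/s.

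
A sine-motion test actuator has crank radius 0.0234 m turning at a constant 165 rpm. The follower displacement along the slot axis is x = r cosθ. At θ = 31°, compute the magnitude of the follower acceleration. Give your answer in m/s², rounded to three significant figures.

ω = 17.28 rad/s (from 165 rpm).
x = r cosθ ⇒ ẍ = −rω² cosθ (ω constant).
|a| = rω²|cosθ| = 0.0234·(17.28)²·|cos 31°| = 5.9883 m/s².

5.99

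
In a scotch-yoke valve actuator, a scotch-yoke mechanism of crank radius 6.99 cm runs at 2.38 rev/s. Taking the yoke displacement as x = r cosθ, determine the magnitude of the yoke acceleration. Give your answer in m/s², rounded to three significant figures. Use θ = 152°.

ω = 14.95 rad/s (from 2.38 rev/s).
x = r cosθ ⇒ ẍ = −rω² cosθ (ω constant).
|a| = rω²|cosθ| = 0.0699·(14.95)²·|cos 152°| = 13.801 m/s².

13.8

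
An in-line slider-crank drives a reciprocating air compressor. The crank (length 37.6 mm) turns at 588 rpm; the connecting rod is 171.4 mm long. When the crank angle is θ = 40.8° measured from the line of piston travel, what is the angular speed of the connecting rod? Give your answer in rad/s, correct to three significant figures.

10.3

ω = 61.58 rad/s (converted from 588 rpm).
The rod makes angle φ with the slider axis where L sinφ = r sinθ; differentiating, L cosφ·φ̇ = r ω cosθ.
L cosφ = √(L² − r² sin²θ) = 0.16963 m.
|ω_rod| = r ω |cosθ| / √(L² − r² sin²θ) = 0.0376·61.58·0.75700/0.16963 = 10.332 rad/s.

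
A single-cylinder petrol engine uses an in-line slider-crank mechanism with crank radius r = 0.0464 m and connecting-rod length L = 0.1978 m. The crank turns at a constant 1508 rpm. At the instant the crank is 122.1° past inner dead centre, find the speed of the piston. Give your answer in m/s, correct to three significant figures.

ω = 2π·1508/60 = 157.9 rad/s
For an in-line slider-crank, x = r cosθ + √(L² − r² sin²θ), so v = −rω sinθ·[1 + r cosθ/√(L² − r² sin²θ)].
With r = 0.0464 m, L = 0.1978 m, θ = 122.1°: √(L² − r² sin²θ) = 0.19386 m.
v = −0.0464·157.9·0.84712·[1 + 0.0464·-0.53140/0.19386] = -5.4177 m/s.
|v| = 5.4177 m/s.

5.42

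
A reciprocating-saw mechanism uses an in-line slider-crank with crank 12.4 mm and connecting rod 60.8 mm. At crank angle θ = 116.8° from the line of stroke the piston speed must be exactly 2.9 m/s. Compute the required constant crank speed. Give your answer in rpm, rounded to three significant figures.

2760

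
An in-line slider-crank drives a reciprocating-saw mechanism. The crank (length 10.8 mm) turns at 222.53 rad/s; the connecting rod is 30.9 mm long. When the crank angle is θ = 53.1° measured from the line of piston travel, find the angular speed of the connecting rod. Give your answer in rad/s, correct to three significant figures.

ω = 222.5 rad/s
The rod makes angle φ with the slider axis where L sinφ = r sinθ; differentiating, L cosφ·φ̇ = r ω cosθ.
L cosφ = √(L² − r² sin²θ) = 0.029668 m.
|ω_rod| = r ω |cosθ| / √(L² − r² sin²θ) = 0.0108·222.5·0.60042/0.029668 = 48.638 rad/s.

48.6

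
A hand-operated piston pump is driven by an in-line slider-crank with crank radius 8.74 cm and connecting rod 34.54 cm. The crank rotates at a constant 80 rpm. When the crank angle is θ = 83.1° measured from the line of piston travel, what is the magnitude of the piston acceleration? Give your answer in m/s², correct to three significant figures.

ω = 2π·80/60 = 8.378 rad/s
x(θ) = r cosθ + √(L² − r² sin²θ); with ω constant, a = ω²·d²x/dθ².
d²x/dθ² = −r cosθ − r²(cos2θ)/√u − r⁴ sin²2θ/(4u^{3/2}),  u = L² − r² sin²θ = 0.111773 m².
Substituting r = 0.0874 m, L = 0.3454 m, θ = 83.1°: d²x/dθ² = +0.011667 m.
a = ω²·d²x/dθ² = (8.378)²·(+0.011667) = +0.81881 m/s²;  |a| = 0.81881 m/s².

0.819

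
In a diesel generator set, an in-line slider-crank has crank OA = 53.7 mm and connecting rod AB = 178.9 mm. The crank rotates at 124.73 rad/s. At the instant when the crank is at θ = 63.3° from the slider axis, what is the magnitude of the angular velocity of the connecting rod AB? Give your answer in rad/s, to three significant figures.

17.5

ω = 124.7 rad/s
The rod makes angle φ with the slider axis where L sinφ = r sinθ; differentiating, L cosφ·φ̇ = r ω cosθ.
L cosφ = √(L² − r² sin²θ) = 0.17235 m.
|ω_rod| = r ω |cosθ| / √(L² − r² sin²θ) = 0.0537·124.7·0.44932/0.17235 = 17.462 rad/s.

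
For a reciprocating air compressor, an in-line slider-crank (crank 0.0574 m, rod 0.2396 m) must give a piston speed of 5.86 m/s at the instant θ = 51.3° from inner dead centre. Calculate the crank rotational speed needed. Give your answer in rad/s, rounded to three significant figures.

114

For an in-line slider-crank, |v_piston| = rω|sinθ|·[1 + r cosθ/√(L² − r² sin²θ)].
With r = 0.0574 m, L = 0.2396 m, θ = 51.3°: the bracketed kinematic factor |dx/dθ| = 0.051627 m.
ω = v/|dx/dθ| = 5.86/0.051627 = 113.51 rad/s.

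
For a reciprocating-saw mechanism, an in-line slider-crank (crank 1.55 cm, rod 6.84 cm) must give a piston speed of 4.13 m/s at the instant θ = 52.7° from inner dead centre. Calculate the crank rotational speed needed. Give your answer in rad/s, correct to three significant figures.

294

For an in-line slider-crank, |v_piston| = rω|sinθ|·[1 + r cosθ/√(L² − r² sin²θ)].
With r = 0.0155 m, L = 0.0684 m, θ = 52.7°: the bracketed kinematic factor |dx/dθ| = 0.014051 m.
ω = v/|dx/dθ| = 4.13/0.014051 = 293.93 rad/s.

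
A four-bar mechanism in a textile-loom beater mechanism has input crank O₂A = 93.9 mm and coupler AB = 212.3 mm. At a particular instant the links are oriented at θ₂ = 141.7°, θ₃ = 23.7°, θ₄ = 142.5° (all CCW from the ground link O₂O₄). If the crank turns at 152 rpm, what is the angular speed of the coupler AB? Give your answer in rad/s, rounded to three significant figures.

0.112

ω₂ = 15.92 rad/s (from 152 rpm).
Differentiating the loop-closure r₂e^{iθ₂}+r₃e^{iθ₃}=r₁+r₄e^{iθ₄} gives r₂ω₂e^{iθ₂}+r₃ω₃e^{iθ₃}=r₄ω₄e^{iθ₄}.
Eliminating the other unknown: ω₃ = r₂ω₂ sin(θ₄−θ₂) / [r₃ sin(θ₃−θ₄)].
Numerator sine = +0.01396; denominator sine = -0.87631.
Result = 0.0939·15.92·(+0.01396) / (0.2123·(-0.87631)) = -0.11217 rad/s; magnitude 0.11217 rad/s.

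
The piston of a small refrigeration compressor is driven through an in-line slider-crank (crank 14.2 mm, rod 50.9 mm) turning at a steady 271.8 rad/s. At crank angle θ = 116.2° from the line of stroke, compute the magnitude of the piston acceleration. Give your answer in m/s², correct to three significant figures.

ω = 271.8 rad/s
x(θ) = r cosθ + √(L² − r² sin²θ); with ω constant, a = ω²·d²x/dθ².
d²x/dθ² = −r cosθ − r²(cos2θ)/√u − r⁴ sin²2θ/(4u^{3/2}),  u = L² − r² sin²θ = 0.00242848 m².
Substituting r = 0.0142 m, L = 0.0509 m, θ = 116.2°: d²x/dθ² = +0.0087126 m.
a = ω²·d²x/dθ² = (271.8)²·(+0.0087126) = +643.65 m/s²;  |a| = 643.65 m/s².

644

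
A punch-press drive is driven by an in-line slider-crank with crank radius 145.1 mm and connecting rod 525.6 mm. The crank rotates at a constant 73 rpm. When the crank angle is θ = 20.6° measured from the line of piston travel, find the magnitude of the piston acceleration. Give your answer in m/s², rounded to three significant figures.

ω = 2π·73/60 = 7.645 rad/s
x(θ) = r cosθ + √(L² − r² sin²θ); with ω constant, a = ω²·d²x/dθ².
d²x/dθ² = −r cosθ − r²(cos2θ)/√u − r⁴ sin²2θ/(4u^{3/2}),  u = L² − r² sin²θ = 0.273649 m².
Substituting r = 0.1451 m, L = 0.5256 m, θ = 20.6°: d²x/dθ² = -0.16644 m.
a = ω²·d²x/dθ² = (7.645)²·(-0.16644) = -9.7266 m/s²;  |a| = 9.7266 m/s².

9.73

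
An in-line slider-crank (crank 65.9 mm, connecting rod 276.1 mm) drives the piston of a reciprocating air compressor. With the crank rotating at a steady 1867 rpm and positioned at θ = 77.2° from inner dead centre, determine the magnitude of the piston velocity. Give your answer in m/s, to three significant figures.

ω = 2π·1867/60 = 195.5 rad/s
For an in-line slider-crank, x = r cosθ + √(L² − r² sin²θ), so v = −rω sinθ·[1 + r cosθ/√(L² − r² sin²θ)].
With r = 0.0659 m, L = 0.2761 m, θ = 77.2°: √(L² − r² sin²θ) = 0.26852 m.
v = −0.0659·195.5·0.97515·[1 + 0.0659·0.22155/0.26852] = -13.247 m/s.
|v| = 13.247 m/s.

13.2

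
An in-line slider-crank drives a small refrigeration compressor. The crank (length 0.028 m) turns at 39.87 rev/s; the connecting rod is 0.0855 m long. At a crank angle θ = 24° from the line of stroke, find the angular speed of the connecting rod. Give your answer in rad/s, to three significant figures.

75.6

ω = 250.5 rad/s (converted from 39.87 rev/s).
The rod makes angle φ with the slider axis where L sinφ = r sinθ; differentiating, L cosφ·φ̇ = r ω cosθ.
L cosφ = √(L² − r² sin²θ) = 0.084738 m.
|ω_rod| = r ω |cosθ| / √(L² − r² sin²θ) = 0.028·250.5·0.91355/0.084738 = 75.62 rad/s.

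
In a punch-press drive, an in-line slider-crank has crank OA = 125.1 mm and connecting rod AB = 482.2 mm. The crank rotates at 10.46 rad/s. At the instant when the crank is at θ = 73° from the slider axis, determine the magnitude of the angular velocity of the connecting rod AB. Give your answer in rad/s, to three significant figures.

0.819

ω = 10.46 rad/s
The rod makes angle φ with the slider axis where L sinφ = r sinθ; differentiating, L cosφ·φ̇ = r ω cosθ.
L cosφ = √(L² − r² sin²θ) = 0.46712 m.
|ω_rod| = r ω |cosθ| / √(L² − r² sin²θ) = 0.1251·10.46·0.29237/0.46712 = 0.81902 rad/s.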